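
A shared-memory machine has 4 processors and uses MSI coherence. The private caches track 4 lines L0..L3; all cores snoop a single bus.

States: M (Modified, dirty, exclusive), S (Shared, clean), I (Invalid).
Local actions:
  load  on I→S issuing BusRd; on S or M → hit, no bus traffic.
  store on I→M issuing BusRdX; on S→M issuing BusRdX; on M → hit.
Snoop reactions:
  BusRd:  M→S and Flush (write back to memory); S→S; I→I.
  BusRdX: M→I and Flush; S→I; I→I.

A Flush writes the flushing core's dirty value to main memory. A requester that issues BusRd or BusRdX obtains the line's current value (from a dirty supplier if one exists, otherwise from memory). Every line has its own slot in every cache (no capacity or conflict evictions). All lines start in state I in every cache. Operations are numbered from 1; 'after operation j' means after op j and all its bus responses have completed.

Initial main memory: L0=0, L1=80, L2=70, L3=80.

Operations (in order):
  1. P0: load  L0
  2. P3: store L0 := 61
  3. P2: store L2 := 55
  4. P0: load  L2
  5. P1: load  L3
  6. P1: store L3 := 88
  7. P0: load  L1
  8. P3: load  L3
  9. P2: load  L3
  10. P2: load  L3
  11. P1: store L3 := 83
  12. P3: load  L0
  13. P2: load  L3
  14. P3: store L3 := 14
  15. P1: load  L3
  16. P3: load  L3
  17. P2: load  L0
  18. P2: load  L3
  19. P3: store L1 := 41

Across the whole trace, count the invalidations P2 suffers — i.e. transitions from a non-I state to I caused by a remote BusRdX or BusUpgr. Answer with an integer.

step 1: P0: load  L0  ⟶  SIII  (L0)  txn=BusRd  M[L0]=0
step 2: P3: store L0 := 61  ⟶  IIIM  (L0)  txn=BusRdX  M[L0]=0
step 3: P2: store L2 := 55  ⟶  IIMI  (L2)  txn=BusRdX  M[L2]=70
step 4: P0: load  L2  ⟶  SISI  (L2)  txn=BusRd+Flush  M[L2]=55
step 5: P1: load  L3  ⟶  ISII  (L3)  txn=BusRd  M[L3]=80
step 6: P1: store L3 := 88  ⟶  IMII  (L3)  txn=BusRdX  M[L3]=80
step 7: P0: load  L1  ⟶  SIII  (L1)  txn=BusRd  M[L1]=80
step 8: P3: load  L3  ⟶  ISIS  (L3)  txn=BusRd+Flush  M[L3]=88
step 9: P2: load  L3  ⟶  ISSS  (L3)  txn=BusRd  M[L3]=88
step 10: P2: load  L3  ⟶  ISSS  (L3)  txn=∅  M[L3]=88
step 11: P1: store L3 := 83  ⟶  IMII  (L3)  txn=BusRdX  M[L3]=88
step 12: P3: load  L0  ⟶  IIIM  (L0)  txn=∅  M[L0]=0
step 13: P2: load  L3  ⟶  ISSI  (L3)  txn=BusRd+Flush  M[L3]=83
step 14: P3: store L3 := 14  ⟶  IIIM  (L3)  txn=BusRdX  M[L3]=83
step 15: P1: load  L3  ⟶  ISIS  (L3)  txn=BusRd+Flush  M[L3]=14
step 16: P3: load  L3  ⟶  ISIS  (L3)  txn=∅  M[L3]=14
step 17: P2: load  L0  ⟶  IISS  (L0)  txn=BusRd+Flush  M[L0]=61
step 18: P2: load  L3  ⟶  ISSS  (L3)  txn=BusRd  M[L3]=14
step 19: P3: store L1 := 41  ⟶  IIIM  (L1)  txn=BusRdX  M[L1]=80

invalidations = 2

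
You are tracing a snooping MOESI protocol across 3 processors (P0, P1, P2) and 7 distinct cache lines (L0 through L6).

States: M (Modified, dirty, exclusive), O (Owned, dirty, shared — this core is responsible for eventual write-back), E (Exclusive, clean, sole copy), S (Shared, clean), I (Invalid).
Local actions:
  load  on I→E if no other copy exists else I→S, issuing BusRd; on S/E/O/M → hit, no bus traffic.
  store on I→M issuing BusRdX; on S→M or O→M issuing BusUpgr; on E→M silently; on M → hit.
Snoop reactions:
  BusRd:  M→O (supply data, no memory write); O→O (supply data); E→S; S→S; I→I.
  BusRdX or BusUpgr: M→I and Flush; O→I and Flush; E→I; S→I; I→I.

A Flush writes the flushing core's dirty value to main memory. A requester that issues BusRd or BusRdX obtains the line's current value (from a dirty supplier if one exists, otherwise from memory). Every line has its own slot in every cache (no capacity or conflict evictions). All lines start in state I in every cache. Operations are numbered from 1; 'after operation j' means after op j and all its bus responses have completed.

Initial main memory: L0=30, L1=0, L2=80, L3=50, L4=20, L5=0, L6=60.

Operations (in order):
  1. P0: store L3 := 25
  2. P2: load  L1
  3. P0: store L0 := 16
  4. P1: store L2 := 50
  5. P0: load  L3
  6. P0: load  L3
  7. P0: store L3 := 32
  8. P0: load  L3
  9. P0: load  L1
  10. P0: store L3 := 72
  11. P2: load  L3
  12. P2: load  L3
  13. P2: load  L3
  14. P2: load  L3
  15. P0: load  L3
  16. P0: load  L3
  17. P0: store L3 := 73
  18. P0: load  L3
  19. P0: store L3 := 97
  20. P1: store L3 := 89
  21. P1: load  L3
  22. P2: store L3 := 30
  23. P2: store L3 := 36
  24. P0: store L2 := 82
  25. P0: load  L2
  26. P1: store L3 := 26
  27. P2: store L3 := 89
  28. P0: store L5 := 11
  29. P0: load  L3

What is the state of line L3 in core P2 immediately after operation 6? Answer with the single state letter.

step 1: P0: store L3 := 25  ⟶  MII  (L3)  txn=BusRdX  M[L3]=50
step 2: P2: load  L1  ⟶  IIE  (L1)  txn=BusRd  M[L1]=0
step 3: P0: store L0 := 16  ⟶  MII  (L0)  txn=BusRdX  M[L0]=30
step 4: P1: store L2 := 50  ⟶  IMI  (L2)  txn=BusRdX  M[L2]=80
step 5: P0: load  L3  ⟶  MII  (L3)  txn=∅  M[L3]=50
step 6: P0: load  L3  ⟶  MII  (L3)  txn=∅  M[L3]=50
step 7: P0: store L3 := 32  ⟶  MII  (L3)  txn=∅  M[L3]=50
step 8: P0: load  L3  ⟶  MII  (L3)  txn=∅  M[L3]=50
step 9: P0: load  L1  ⟶  SIS  (L1)  txn=BusRd  M[L1]=0
step 10: P0: store L3 := 72  ⟶  MII  (L3)  txn=∅  M[L3]=50
step 11: P2: load  L3  ⟶  OIS  (L3)  txn=BusRd  M[L3]=50
step 12: P2: load  L3  ⟶  OIS  (L3)  txn=∅  M[L3]=50
step 13: P2: load  L3  ⟶  OIS  (L3)  txn=∅  M[L3]=50
step 14: P2: load  L3  ⟶  OIS  (L3)  txn=∅  M[L3]=50
step 15: P0: load  L3  ⟶  OIS  (L3)  txn=∅  M[L3]=50
step 16: P0: load  L3  ⟶  OIS  (L3)  txn=∅  M[L3]=50
step 17: P0: store L3 := 73  ⟶  MII  (L3)  txn=BusUpgr  M[L3]=50
step 18: P0: load  L3  ⟶  MII  (L3)  txn=∅  M[L3]=50
step 19: P0: store L3 := 97  ⟶  MII  (L3)  txn=∅  M[L3]=50
step 20: P1: store L3 := 89  ⟶  IMI  (L3)  txn=BusRdX+Flush  M[L3]=97
step 21: P1: load  L3  ⟶  IMI  (L3)  txn=∅  M[L3]=97
step 22: P2: store L3 := 30  ⟶  IIM  (L3)  txn=BusRdX+Flush  M[L3]=89
step 23: P2: store L3 := 36  ⟶  IIM  (L3)  txn=∅  M[L3]=89
step 24: P0: store L2 := 82  ⟶  MII  (L2)  txn=BusRdX+Flush  M[L2]=50
step 25: P0: load  L2  ⟶  MII  (L2)  txn=∅  M[L2]=50
step 26: P1: store L3 := 26  ⟶  IMI  (L3)  txn=BusRdX+Flush  M[L3]=36
step 27: P2: store L3 := 89  ⟶  IIM  (L3)  txn=BusRdX+Flush  M[L3]=26
step 28: P0: store L5 := 11  ⟶  MII  (L5)  txn=BusRdX  M[L5]=0
step 29: P0: load  L3  ⟶  SIO  (L3)  txn=BusRd  M[L3]=26

state = I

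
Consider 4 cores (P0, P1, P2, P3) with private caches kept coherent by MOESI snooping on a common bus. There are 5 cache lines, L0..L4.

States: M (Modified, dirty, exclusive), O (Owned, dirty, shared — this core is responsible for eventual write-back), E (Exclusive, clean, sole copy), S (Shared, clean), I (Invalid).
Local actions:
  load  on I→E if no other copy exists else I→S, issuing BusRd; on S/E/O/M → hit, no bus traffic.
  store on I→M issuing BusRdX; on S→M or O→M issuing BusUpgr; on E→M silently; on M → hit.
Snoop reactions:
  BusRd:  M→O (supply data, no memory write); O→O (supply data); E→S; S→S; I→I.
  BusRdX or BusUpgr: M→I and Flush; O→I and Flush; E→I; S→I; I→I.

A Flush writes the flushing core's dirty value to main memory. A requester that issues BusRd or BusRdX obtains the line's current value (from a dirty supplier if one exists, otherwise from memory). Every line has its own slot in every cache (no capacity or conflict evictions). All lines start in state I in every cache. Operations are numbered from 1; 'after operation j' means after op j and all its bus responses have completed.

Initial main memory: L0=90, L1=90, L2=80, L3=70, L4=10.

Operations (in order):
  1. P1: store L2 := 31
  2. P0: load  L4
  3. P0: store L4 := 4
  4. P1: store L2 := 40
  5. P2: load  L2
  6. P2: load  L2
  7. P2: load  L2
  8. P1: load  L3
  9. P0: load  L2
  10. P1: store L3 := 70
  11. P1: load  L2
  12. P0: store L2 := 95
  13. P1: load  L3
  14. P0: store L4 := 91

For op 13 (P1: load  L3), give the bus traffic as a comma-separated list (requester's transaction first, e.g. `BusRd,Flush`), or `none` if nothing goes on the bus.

bus = none

  op1 P1: store L2 := 31 → I/M/I/I on L2; bus BusRdX; mem=80
  op2 P0: load  L4 → E/I/I/I on L4; bus BusRd; mem=10
  op3 P0: store L4 := 4 → M/I/I/I on L4; bus (none); mem=10
  op4 P1: store L2 := 40 → I/M/I/I on L2; bus (none); mem=80
  op5 P2: load  L2 → I/O/S/I on L2; bus BusRd; mem=80
  op6 P2: load  L2 → I/O/S/I on L2; bus (none); mem=80
  op7 P2: load  L2 → I/O/S/I on L2; bus (none); mem=80
  op8 P1: load  L3 → I/E/I/I on L3; bus BusRd; mem=70
  op9 P0: load  L2 → S/O/S/I on L2; bus BusRd; mem=80
  op10 P1: store L3 := 70 → I/M/I/I on L3; bus (none); mem=70
  op11 P1: load  L2 → S/O/S/I on L2; bus (none); mem=80
  op12 P0: store L2 := 95 → M/I/I/I on L2; bus BusUpgr Flush; mem=40
  op13 P1: load  L3 → I/M/I/I on L3; bus (none); mem=70
  op14 P0: store L4 := 91 → M/I/I/I on L4; bus (none); mem=10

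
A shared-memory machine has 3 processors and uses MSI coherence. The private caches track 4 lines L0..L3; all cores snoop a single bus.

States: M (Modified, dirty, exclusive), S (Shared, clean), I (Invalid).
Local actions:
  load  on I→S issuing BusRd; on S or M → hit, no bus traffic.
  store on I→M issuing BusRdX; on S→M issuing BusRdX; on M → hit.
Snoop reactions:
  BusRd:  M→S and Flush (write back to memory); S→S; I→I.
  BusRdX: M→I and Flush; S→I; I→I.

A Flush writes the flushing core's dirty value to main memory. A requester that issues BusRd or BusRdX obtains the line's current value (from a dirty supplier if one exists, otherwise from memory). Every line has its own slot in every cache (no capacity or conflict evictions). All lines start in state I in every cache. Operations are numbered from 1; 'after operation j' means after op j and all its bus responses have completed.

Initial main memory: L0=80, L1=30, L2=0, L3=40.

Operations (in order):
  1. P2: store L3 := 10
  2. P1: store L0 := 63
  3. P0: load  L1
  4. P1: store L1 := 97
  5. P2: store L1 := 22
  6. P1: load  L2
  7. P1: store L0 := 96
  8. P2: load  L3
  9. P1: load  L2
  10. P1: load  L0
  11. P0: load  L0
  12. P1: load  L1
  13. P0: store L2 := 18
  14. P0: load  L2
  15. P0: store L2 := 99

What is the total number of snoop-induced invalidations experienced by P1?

invalidations = 2

1. P2: store L3 := 10  bus=[BusRdX]  L3: P0=I P1=I P2=M  mem[L3]=40
2. P1: store L0 := 63  bus=[BusRdX]  L0: P0=I P1=M P2=I  mem[L0]=80
3. P0: load  L1  bus=[BusRd]  L1: P0=S P1=I P2=I  mem[L1]=30
4. P1: store L1 := 97  bus=[BusRdX]  L1: P0=I P1=M P2=I  mem[L1]=30
5. P2: store L1 := 22  bus=[BusRdX,Flush]  L1: P0=I P1=I P2=M  mem[L1]=97
6. P1: load  L2  bus=[BusRd]  L2: P0=I P1=S P2=I  mem[L2]=0
7. P1: store L0 := 96  bus=[-]  L0: P0=I P1=M P2=I  mem[L0]=80
8. P2: load  L3  bus=[-]  L3: P0=I P1=I P2=M  mem[L3]=40
9. P1: load  L2  bus=[-]  L2: P0=I P1=S P2=I  mem[L2]=0
10. P1: load  L0  bus=[-]  L0: P0=I P1=M P2=I  mem[L0]=80
11. P0: load  L0  bus=[BusRd,Flush]  L0: P0=S P1=S P2=I  mem[L0]=96
12. P1: load  L1  bus=[BusRd,Flush]  L1: P0=I P1=S P2=S  mem[L1]=22
13. P0: store L2 := 18  bus=[BusRdX]  L2: P0=M P1=I P2=I  mem[L2]=0
14. P0: load  L2  bus=[-]  L2: P0=M P1=I P2=I  mem[L2]=0
15. P0: store L2 := 99  bus=[-]  L2: P0=M P1=I P2=I  mem[L2]=0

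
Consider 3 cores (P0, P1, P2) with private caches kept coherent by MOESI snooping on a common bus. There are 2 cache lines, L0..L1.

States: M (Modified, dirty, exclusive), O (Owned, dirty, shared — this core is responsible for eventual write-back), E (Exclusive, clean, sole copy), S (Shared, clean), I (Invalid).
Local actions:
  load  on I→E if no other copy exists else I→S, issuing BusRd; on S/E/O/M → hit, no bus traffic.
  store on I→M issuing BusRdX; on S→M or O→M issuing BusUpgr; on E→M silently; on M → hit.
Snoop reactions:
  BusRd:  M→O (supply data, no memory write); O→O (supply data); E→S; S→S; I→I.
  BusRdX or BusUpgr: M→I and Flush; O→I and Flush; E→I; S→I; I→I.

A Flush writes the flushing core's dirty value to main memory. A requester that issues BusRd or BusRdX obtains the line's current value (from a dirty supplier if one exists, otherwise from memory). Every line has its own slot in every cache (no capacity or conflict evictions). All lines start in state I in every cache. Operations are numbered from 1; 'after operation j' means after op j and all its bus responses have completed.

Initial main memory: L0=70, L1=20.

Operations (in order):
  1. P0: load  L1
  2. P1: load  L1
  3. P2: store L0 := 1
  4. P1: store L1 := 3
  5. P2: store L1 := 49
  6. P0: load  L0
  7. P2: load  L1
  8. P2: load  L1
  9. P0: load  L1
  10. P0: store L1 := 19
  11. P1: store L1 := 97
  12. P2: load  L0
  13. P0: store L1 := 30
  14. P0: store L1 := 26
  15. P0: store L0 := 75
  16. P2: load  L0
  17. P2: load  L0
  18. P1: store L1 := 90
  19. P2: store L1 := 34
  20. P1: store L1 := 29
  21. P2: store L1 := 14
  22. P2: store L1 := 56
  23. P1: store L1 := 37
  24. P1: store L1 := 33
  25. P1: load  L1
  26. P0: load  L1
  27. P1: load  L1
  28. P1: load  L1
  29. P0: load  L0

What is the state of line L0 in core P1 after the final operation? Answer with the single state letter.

state = I

[1] P0: load  L1 | P0:E(20), P1:I, P2:I | bus: BusRd
[2] P1: load  L1 | P0:S(20), P1:S(20), P2:I | bus: BusRd
[3] P2: store L0 := 1 | P0:I, P1:I, P2:M(1) | bus: BusRdX
[4] P1: store L1 := 3 | P0:I, P1:M(3), P2:I | bus: BusUpgr
[5] P2: store L1 := 49 | P0:I, P1:I, P2:M(49) | bus: BusRdX,Flush
[6] P0: load  L0 | P0:S(1), P1:I, P2:O(1) | bus: BusRd
[7] P2: load  L1 | P0:I, P1:I, P2:M(49) | bus: none
[8] P2: load  L1 | P0:I, P1:I, P2:M(49) | bus: none
[9] P0: load  L1 | P0:S(49), P1:I, P2:O(49) | bus: BusRd
[10] P0: store L1 := 19 | P0:M(19), P1:I, P2:I | bus: BusUpgr,Flush
[11] P1: store L1 := 97 | P0:I, P1:M(97), P2:I | bus: BusRdX,Flush
[12] P2: load  L0 | P0:S(1), P1:I, P2:O(1) | bus: none
[13] P0: store L1 := 30 | P0:M(30), P1:I, P2:I | bus: BusRdX,Flush
[14] P0: store L1 := 26 | P0:M(26), P1:I, P2:I | bus: none
[15] P0: store L0 := 75 | P0:M(75), P1:I, P2:I | bus: BusUpgr,Flush
[16] P2: load  L0 | P0:O(75), P1:I, P2:S(75) | bus: BusRd
[17] P2: load  L0 | P0:O(75), P1:I, P2:S(75) | bus: none
[18] P1: store L1 := 90 | P0:I, P1:M(90), P2:I | bus: BusRdX,Flush
[19] P2: store L1 := 34 | P0:I, P1:I, P2:M(34) | bus: BusRdX,Flush
[20] P1: store L1 := 29 | P0:I, P1:M(29), P2:I | bus: BusRdX,Flush
[21] P2: store L1 := 14 | P0:I, P1:I, P2:M(14) | bus: BusRdX,Flush
[22] P2: store L1 := 56 | P0:I, P1:I, P2:M(56) | bus: none
[23] P1: store L1 := 37 | P0:I, P1:M(37), P2:I | bus: BusRdX,Flush
[24] P1: store L1 := 33 | P0:I, P1:M(33), P2:I | bus: none
[25] P1: load  L1 | P0:I, P1:M(33), P2:I | bus: none
[26] P0: load  L1 | P0:S(33), P1:O(33), P2:I | bus: BusRd
[27] P1: load  L1 | P0:S(33), P1:O(33), P2:I | bus: none
[28] P1: load  L1 | P0:S(33), P1:O(33), P2:I | bus: none
[29] P0: load  L0 | P0:O(75), P1:I, P2:S(75) | bus: none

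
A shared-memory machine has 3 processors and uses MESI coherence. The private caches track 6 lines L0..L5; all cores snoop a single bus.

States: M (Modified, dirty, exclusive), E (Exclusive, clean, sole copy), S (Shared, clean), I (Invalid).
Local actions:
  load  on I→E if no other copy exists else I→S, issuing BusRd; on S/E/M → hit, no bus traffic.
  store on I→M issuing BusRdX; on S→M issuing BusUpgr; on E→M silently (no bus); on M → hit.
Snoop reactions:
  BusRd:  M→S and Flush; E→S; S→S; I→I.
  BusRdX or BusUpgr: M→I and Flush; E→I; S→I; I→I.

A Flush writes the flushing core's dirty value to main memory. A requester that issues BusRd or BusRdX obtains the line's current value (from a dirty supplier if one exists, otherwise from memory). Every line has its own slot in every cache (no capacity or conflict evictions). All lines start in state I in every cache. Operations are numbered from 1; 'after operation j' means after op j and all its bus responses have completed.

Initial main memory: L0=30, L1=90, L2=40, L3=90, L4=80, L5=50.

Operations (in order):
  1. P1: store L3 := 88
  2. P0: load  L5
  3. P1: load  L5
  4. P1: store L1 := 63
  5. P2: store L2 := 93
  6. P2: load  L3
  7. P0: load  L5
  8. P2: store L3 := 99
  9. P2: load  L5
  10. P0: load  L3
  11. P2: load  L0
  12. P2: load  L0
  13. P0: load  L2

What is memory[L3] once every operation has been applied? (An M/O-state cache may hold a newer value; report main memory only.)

step 1: P1: store L3 := 88  ⟶  IMI  (L3)  txn=BusRdX  M[L3]=90
step 2: P0: load  L5  ⟶  EII  (L5)  txn=BusRd  M[L5]=50
step 3: P1: load  L5  ⟶  SSI  (L5)  txn=BusRd  M[L5]=50
step 4: P1: store L1 := 63  ⟶  IMI  (L1)  txn=BusRdX  M[L1]=90
step 5: P2: store L2 := 93  ⟶  IIM  (L2)  txn=BusRdX  M[L2]=40
step 6: P2: load  L3  ⟶  ISS  (L3)  txn=BusRd+Flush  M[L3]=88
step 7: P0: load  L5  ⟶  SSI  (L5)  txn=∅  M[L5]=50
step 8: P2: store L3 := 99  ⟶  IIM  (L3)  txn=BusUpgr  M[L3]=88
step 9: P2: load  L5  ⟶  SSS  (L5)  txn=BusRd  M[L5]=50
step 10: P0: load  L3  ⟶  SIS  (L3)  txn=BusRd+Flush  M[L3]=99
step 11: P2: load  L0  ⟶  IIE  (L0)  txn=BusRd  M[L0]=30
step 12: P2: load  L0  ⟶  IIE  (L0)  txn=∅  M[L0]=30
step 13: P0: load  L2  ⟶  SIS  (L2)  txn=BusRd+Flush  M[L2]=93

memory[L3] = 99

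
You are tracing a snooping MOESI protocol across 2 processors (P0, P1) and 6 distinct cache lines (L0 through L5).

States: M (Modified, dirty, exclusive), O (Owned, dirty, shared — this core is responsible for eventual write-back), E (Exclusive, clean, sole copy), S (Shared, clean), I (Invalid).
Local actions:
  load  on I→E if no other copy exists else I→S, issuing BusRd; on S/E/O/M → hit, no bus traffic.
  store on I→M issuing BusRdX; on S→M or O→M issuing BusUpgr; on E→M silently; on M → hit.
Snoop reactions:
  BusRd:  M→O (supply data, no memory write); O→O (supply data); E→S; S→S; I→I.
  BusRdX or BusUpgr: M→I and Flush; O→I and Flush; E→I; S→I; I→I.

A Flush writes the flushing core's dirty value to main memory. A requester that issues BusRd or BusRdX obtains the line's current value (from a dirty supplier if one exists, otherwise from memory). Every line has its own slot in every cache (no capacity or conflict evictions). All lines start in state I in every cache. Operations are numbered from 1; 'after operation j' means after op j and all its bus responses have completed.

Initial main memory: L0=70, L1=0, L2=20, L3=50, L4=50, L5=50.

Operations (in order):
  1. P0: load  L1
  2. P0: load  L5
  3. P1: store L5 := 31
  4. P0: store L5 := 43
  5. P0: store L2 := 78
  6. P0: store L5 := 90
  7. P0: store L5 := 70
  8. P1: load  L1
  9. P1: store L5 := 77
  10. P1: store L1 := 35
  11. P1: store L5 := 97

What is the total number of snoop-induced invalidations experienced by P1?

step 1: P0: load  L1  ⟶  EI  (L1)  txn=BusRd  M[L1]=0
step 2: P0: load  L5  ⟶  EI  (L5)  txn=BusRd  M[L5]=50
step 3: P1: store L5 := 31  ⟶  IM  (L5)  txn=BusRdX  M[L5]=50
step 4: P0: store L5 := 43  ⟶  MI  (L5)  txn=BusRdX+Flush  M[L5]=31
step 5: P0: store L2 := 78  ⟶  MI  (L2)  txn=BusRdX  M[L2]=20
step 6: P0: store L5 := 90  ⟶  MI  (L5)  txn=∅  M[L5]=31
step 7: P0: store L5 := 70  ⟶  MI  (L5)  txn=∅  M[L5]=31
step 8: P1: load  L1  ⟶  SS  (L1)  txn=BusRd  M[L1]=0
step 9: P1: store L5 := 77  ⟶  IM  (L5)  txn=BusRdX+Flush  M[L5]=70
step 10: P1: store L1 := 35  ⟶  IM  (L1)  txn=BusUpgr  M[L1]=0
step 11: P1: store L5 := 97  ⟶  IM  (L5)  txn=∅  M[L5]=70

invalidations = 1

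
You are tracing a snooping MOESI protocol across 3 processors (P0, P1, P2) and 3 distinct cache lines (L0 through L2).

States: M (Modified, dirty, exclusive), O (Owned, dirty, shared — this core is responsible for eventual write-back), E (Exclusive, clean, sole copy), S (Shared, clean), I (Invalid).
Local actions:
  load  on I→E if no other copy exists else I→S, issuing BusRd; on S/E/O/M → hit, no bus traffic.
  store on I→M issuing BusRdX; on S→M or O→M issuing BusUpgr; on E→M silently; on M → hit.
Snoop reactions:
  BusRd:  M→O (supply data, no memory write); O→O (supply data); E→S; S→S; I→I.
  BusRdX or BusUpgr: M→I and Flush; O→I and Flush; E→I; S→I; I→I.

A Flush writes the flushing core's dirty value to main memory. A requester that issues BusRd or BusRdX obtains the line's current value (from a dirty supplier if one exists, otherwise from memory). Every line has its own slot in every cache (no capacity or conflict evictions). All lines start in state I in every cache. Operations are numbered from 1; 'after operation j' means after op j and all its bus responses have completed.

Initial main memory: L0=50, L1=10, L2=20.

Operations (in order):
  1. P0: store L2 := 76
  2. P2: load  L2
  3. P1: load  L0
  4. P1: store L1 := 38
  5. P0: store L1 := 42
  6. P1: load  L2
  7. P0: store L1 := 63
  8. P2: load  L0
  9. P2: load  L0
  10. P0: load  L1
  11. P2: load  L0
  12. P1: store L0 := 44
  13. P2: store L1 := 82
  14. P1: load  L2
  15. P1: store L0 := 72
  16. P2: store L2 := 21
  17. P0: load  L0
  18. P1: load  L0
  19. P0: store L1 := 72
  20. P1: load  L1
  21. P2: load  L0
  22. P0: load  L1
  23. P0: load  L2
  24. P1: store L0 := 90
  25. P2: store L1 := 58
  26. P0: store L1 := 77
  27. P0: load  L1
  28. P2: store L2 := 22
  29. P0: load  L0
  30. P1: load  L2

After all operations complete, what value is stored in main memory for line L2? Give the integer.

step 1: P0: store L2 := 76  ⟶  MII  (L2)  txn=BusRdX  M[L2]=20
step 2: P2: load  L2  ⟶  OIS  (L2)  txn=BusRd  M[L2]=20
step 3: P1: load  L0  ⟶  IEI  (L0)  txn=BusRd  M[L0]=50
step 4: P1: store L1 := 38  ⟶  IMI  (L1)  txn=BusRdX  M[L1]=10
step 5: P0: store L1 := 42  ⟶  MII  (L1)  txn=BusRdX+Flush  M[L1]=38
step 6: P1: load  L2  ⟶  OSS  (L2)  txn=BusRd  M[L2]=20
step 7: P0: store L1 := 63  ⟶  MII  (L1)  txn=∅  M[L1]=38
step 8: P2: load  L0  ⟶  ISS  (L0)  txn=BusRd  M[L0]=50
step 9: P2: load  L0  ⟶  ISS  (L0)  txn=∅  M[L0]=50
step 10: P0: load  L1  ⟶  MII  (L1)  txn=∅  M[L1]=38
step 11: P2: load  L0  ⟶  ISS  (L0)  txn=∅  M[L0]=50
step 12: P1: store L0 := 44  ⟶  IMI  (L0)  txn=BusUpgr  M[L0]=50
step 13: P2: store L1 := 82  ⟶  IIM  (L1)  txn=BusRdX+Flush  M[L1]=63
step 14: P1: load  L2  ⟶  OSS  (L2)  txn=∅  M[L2]=20
step 15: P1: store L0 := 72  ⟶  IMI  (L0)  txn=∅  M[L0]=50
step 16: P2: store L2 := 21  ⟶  IIM  (L2)  txn=BusUpgr+Flush  M[L2]=76
step 17: P0: load  L0  ⟶  SOI  (L0)  txn=BusRd  M[L0]=50
step 18: P1: load  L0  ⟶  SOI  (L0)  txn=∅  M[L0]=50
step 19: P0: store L1 := 72  ⟶  MII  (L1)  txn=BusRdX+Flush  M[L1]=82
step 20: P1: load  L1  ⟶  OSI  (L1)  txn=BusRd  M[L1]=82
step 21: P2: load  L0  ⟶  SOS  (L0)  txn=BusRd  M[L0]=50
step 22: P0: load  L1  ⟶  OSI  (L1)  txn=∅  M[L1]=82
step 23: P0: load  L2  ⟶  SIO  (L2)  txn=BusRd  M[L2]=76
step 24: P1: store L0 := 90  ⟶  IMI  (L0)  txn=BusUpgr  M[L0]=50
step 25: P2: store L1 := 58  ⟶  IIM  (L1)  txn=BusRdX+Flush  M[L1]=72
step 26: P0: store L1 := 77  ⟶  MII  (L1)  txn=BusRdX+Flush  M[L1]=58
step 27: P0: load  L1  ⟶  MII  (L1)  txn=∅  M[L1]=58
step 28: P2: store L2 := 22  ⟶  IIM  (L2)  txn=BusUpgr  M[L2]=76
step 29: P0: load  L0  ⟶  SOI  (L0)  txn=BusRd  M[L0]=50
step 30: P1: load  L2  ⟶  ISO  (L2)  txn=BusRd  M[L2]=76

memory[L2] = 76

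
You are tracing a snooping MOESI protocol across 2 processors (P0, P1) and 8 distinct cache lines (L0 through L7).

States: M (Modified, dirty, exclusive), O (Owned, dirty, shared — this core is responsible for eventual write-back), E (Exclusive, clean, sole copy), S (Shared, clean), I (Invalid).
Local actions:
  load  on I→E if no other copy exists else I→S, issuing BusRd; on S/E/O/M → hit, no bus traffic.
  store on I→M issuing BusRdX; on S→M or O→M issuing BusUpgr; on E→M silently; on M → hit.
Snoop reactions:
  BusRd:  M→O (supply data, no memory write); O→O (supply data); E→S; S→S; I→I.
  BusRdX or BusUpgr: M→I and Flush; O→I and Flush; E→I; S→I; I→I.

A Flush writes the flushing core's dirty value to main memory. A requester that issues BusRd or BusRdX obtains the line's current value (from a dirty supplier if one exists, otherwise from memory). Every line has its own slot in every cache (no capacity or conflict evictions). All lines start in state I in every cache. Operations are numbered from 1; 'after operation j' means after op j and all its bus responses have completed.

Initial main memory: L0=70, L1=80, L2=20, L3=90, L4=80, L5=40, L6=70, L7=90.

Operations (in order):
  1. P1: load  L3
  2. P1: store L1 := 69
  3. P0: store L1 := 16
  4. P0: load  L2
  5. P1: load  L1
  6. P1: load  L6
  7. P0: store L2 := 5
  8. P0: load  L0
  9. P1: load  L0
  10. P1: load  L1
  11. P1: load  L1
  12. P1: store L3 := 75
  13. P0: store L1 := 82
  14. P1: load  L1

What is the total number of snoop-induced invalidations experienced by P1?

[1] P1: load  L3 | P0:I, P1:E(90) | bus: BusRd
[2] P1: store L1 := 69 | P0:I, P1:M(69) | bus: BusRdX
[3] P0: store L1 := 16 | P0:M(16), P1:I | bus: BusRdX,Flush
[4] P0: load  L2 | P0:E(20), P1:I | bus: BusRd
[5] P1: load  L1 | P0:O(16), P1:S(16) | bus: BusRd
[6] P1: load  L6 | P0:I, P1:E(70) | bus: BusRd
[7] P0: store L2 := 5 | P0:M(5), P1:I | bus: none
[8] P0: load  L0 | P0:E(70), P1:I | bus: BusRd
[9] P1: load  L0 | P0:S(70), P1:S(70) | bus: BusRd
[10] P1: load  L1 | P0:O(16), P1:S(16) | bus: none
[11] P1: load  L1 | P0:O(16), P1:S(16) | bus: none
[12] P1: store L3 := 75 | P0:I, P1:M(75) | bus: none
[13] P0: store L1 := 82 | P0:M(82), P1:I | bus: BusUpgr
[14] P1: load  L1 | P0:O(82), P1:S(82) | bus: BusRd

invalidations = 2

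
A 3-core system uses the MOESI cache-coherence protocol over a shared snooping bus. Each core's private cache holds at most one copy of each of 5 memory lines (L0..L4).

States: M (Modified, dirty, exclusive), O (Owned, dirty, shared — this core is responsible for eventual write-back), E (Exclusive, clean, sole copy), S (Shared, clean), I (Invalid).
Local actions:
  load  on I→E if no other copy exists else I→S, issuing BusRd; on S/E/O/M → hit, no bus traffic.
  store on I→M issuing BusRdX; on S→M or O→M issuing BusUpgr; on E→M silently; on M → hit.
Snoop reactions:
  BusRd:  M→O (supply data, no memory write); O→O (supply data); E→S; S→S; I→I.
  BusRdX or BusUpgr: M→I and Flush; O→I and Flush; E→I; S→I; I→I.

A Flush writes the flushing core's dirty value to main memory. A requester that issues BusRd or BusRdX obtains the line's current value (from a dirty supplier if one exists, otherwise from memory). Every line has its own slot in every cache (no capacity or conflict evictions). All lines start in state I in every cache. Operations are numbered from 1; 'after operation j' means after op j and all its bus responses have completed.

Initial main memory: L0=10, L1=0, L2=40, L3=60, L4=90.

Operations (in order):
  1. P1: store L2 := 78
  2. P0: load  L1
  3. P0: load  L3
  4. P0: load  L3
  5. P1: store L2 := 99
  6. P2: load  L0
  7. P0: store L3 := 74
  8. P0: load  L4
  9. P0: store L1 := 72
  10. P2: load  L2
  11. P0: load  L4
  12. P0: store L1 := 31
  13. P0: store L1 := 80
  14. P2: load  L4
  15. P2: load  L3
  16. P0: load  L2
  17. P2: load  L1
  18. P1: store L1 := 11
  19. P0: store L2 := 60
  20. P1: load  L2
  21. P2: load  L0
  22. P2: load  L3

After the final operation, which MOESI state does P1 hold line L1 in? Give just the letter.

step 1: P1: store L2 := 78  ⟶  IMI  (L2)  txn=BusRdX  M[L2]=40
step 2: P0: load  L1  ⟶  EII  (L1)  txn=BusRd  M[L1]=0
step 3: P0: load  L3  ⟶  EII  (L3)  txn=BusRd  M[L3]=60
step 4: P0: load  L3  ⟶  EII  (L3)  txn=∅  M[L3]=60
step 5: P1: store L2 := 99  ⟶  IMI  (L2)  txn=∅  M[L2]=40
step 6: P2: load  L0  ⟶  IIE  (L0)  txn=BusRd  M[L0]=10
step 7: P0: store L3 := 74  ⟶  MII  (L3)  txn=∅  M[L3]=60
step 8: P0: load  L4  ⟶  EII  (L4)  txn=BusRd  M[L4]=90
step 9: P0: store L1 := 72  ⟶  MII  (L1)  txn=∅  M[L1]=0
step 10: P2: load  L2  ⟶  IOS  (L2)  txn=BusRd  M[L2]=40
step 11: P0: load  L4  ⟶  EII  (L4)  txn=∅  M[L4]=90
step 12: P0: store L1 := 31  ⟶  MII  (L1)  txn=∅  M[L1]=0
step 13: P0: store L1 := 80  ⟶  MII  (L1)  txn=∅  M[L1]=0
step 14: P2: load  L4  ⟶  SIS  (L4)  txn=BusRd  M[L4]=90
step 15: P2: load  L3  ⟶  OIS  (L3)  txn=BusRd  M[L3]=60
step 16: P0: load  L2  ⟶  SOS  (L2)  txn=BusRd  M[L2]=40
step 17: P2: load  L1  ⟶  OIS  (L1)  txn=BusRd  M[L1]=0
step 18: P1: store L1 := 11  ⟶  IMI  (L1)  txn=BusRdX+Flush  M[L1]=80
step 19: P0: store L2 := 60  ⟶  MII  (L2)  txn=BusUpgr+Flush  M[L2]=99
step 20: P1: load  L2  ⟶  OSI  (L2)  txn=BusRd  M[L2]=99
step 21: P2: load  L0  ⟶  IIE  (L0)  txn=∅  M[L0]=10
step 22: P2: load  L3  ⟶  OIS  (L3)  txn=∅  M[L3]=60

state = M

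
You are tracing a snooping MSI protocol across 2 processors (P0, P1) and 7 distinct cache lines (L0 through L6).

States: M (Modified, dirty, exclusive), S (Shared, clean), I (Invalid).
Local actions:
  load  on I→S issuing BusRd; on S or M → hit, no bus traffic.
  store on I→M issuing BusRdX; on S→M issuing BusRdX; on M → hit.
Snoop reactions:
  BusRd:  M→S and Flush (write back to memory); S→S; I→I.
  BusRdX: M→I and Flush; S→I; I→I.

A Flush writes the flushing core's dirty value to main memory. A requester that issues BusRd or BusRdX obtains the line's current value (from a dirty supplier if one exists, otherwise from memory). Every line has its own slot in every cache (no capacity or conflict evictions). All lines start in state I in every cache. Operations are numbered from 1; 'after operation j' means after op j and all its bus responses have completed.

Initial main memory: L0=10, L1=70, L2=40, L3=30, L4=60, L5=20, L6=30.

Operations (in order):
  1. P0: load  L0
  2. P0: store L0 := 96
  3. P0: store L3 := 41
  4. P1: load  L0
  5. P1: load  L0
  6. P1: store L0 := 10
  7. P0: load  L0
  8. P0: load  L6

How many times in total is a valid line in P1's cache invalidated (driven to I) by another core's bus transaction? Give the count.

invalidations = 0

[1] P0: load  L0 | P0:S(10), P1:I | bus: BusRd
[2] P0: store L0 := 96 | P0:M(96), P1:I | bus: BusRdX
[3] P0: store L3 := 41 | P0:M(41), P1:I | bus: BusRdX
[4] P1: load  L0 | P0:S(96), P1:S(96) | bus: BusRd,Flush
[5] P1: load  L0 | P0:S(96), P1:S(96) | bus: none
[6] P1: store L0 := 10 | P0:I, P1:M(10) | bus: BusRdX
[7] P0: load  L0 | P0:S(10), P1:S(10) | bus: BusRd,Flush
[8] P0: load  L6 | P0:S(30), P1:I | bus: BusRd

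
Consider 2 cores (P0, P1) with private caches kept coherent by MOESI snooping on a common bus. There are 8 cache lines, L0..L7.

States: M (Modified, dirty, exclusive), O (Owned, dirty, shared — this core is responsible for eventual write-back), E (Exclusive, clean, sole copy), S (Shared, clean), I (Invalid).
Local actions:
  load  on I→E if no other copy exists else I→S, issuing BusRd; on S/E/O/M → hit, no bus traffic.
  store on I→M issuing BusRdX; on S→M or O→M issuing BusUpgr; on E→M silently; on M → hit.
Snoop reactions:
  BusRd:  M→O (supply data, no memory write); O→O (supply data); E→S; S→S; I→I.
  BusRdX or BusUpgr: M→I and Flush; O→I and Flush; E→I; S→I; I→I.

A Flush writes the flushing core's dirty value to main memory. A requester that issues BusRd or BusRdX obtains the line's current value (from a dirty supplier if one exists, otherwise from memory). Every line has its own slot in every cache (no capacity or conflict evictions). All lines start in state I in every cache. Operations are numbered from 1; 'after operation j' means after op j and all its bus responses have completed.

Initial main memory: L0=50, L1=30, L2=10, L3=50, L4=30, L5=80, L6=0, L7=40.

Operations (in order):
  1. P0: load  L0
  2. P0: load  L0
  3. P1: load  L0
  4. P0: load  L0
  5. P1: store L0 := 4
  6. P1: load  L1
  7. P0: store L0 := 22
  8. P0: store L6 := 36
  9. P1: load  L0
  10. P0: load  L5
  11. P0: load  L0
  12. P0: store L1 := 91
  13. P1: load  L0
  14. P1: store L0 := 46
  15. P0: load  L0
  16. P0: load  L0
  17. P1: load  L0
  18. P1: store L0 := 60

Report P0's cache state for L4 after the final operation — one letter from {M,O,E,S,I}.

state = I

  op1 P0: load  L0 → E/I on L0; bus BusRd; mem=50
  op2 P0: load  L0 → E/I on L0; bus (none); mem=50
  op3 P1: load  L0 → S/S on L0; bus BusRd; mem=50
  op4 P0: load  L0 → S/S on L0; bus (none); mem=50
  op5 P1: store L0 := 4 → I/M on L0; bus BusUpgr; mem=50
  op6 P1: load  L1 → I/E on L1; bus BusRd; mem=30
  op7 P0: store L0 := 22 → M/I on L0; bus BusRdX Flush; mem=4
  op8 P0: store L6 := 36 → M/I on L6; bus BusRdX; mem=0
  op9 P1: load  L0 → O/S on L0; bus BusRd; mem=4
  op10 P0: load  L5 → E/I on L5; bus BusRd; mem=80
  op11 P0: load  L0 → O/S on L0; bus (none); mem=4
  op12 P0: store L1 := 91 → M/I on L1; bus BusRdX; mem=30
  op13 P1: load  L0 → O/S on L0; bus (none); mem=4
  op14 P1: store L0 := 46 → I/M on L0; bus BusUpgr Flush; mem=22
  op15 P0: load  L0 → S/O on L0; bus BusRd; mem=22
  op16 P0: load  L0 → S/O on L0; bus (none); mem=22
  op17 P1: load  L0 → S/O on L0; bus (none); mem=22
  op18 P1: store L0 := 60 → I/M on L0; bus BusUpgr; mem=22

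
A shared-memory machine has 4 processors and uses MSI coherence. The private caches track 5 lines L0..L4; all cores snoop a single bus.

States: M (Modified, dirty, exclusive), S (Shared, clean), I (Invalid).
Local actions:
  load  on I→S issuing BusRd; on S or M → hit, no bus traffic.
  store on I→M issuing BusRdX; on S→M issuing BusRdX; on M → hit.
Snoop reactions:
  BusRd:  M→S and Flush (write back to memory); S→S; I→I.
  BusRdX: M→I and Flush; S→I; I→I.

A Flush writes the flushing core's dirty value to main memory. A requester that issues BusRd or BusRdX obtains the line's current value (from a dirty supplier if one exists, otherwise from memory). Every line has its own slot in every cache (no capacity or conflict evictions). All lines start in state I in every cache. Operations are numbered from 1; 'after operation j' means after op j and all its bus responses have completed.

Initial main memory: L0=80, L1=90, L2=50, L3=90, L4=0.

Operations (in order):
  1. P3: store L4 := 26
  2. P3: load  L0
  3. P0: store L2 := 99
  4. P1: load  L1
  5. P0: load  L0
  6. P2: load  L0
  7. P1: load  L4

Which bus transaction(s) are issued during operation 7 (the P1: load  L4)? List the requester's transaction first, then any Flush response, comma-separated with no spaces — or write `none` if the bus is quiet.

[1] P3: store L4 := 26 | P0:I, P1:I, P2:I, P3:M(26) | bus: BusRdX
[2] P3: load  L0 | P0:I, P1:I, P2:I, P3:S(80) | bus: BusRd
[3] P0: store L2 := 99 | P0:M(99), P1:I, P2:I, P3:I | bus: BusRdX
[4] P1: load  L1 | P0:I, P1:S(90), P2:I, P3:I | bus: BusRd
[5] P0: load  L0 | P0:S(80), P1:I, P2:I, P3:S(80) | bus: BusRd
[6] P2: load  L0 | P0:S(80), P1:I, P2:S(80), P3:S(80) | bus: BusRd
[7] P1: load  L4 | P0:I, P1:S(26), P2:I, P3:S(26) | bus: BusRd,Flush

bus = BusRd,Flush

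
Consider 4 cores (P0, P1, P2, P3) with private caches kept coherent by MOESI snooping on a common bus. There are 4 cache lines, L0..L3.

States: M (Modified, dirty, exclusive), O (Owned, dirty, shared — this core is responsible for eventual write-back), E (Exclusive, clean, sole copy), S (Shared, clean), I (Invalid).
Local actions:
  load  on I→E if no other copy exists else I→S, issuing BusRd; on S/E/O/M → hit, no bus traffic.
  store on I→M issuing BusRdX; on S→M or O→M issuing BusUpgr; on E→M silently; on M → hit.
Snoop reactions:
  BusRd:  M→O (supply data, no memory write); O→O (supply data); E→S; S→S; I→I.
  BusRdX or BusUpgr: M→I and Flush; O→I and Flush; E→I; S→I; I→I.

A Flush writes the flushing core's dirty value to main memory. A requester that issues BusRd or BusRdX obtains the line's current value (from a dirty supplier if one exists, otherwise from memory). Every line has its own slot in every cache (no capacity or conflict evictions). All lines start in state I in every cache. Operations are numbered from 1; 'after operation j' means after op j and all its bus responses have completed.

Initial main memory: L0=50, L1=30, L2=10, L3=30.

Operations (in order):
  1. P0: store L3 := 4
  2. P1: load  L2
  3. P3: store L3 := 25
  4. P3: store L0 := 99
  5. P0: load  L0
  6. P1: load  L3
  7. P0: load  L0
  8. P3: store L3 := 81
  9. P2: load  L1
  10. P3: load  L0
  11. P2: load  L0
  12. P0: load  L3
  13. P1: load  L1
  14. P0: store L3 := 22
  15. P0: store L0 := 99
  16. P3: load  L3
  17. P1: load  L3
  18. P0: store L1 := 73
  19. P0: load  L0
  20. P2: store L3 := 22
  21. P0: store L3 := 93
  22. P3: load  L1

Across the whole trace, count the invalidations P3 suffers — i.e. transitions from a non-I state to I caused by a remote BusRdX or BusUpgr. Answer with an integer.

1. P0: store L3 := 4  bus=[BusRdX]  L3: P0=M P1=I P2=I P3=I  mem[L3]=30
2. P1: load  L2  bus=[BusRd]  L2: P0=I P1=E P2=I P3=I  mem[L2]=10
3. P3: store L3 := 25  bus=[BusRdX,Flush]  L3: P0=I P1=I P2=I P3=M  mem[L3]=4
4. P3: store L0 := 99  bus=[BusRdX]  L0: P0=I P1=I P2=I P3=M  mem[L0]=50
5. P0: load  L0  bus=[BusRd]  L0: P0=S P1=I P2=I P3=O  mem[L0]=50
6. P1: load  L3  bus=[BusRd]  L3: P0=I P1=S P2=I P3=O  mem[L3]=4
7. P0: load  L0  bus=[-]  L0: P0=S P1=I P2=I P3=O  mem[L0]=50
8. P3: store L3 := 81  bus=[BusUpgr]  L3: P0=I P1=I P2=I P3=M  mem[L3]=4
9. P2: load  L1  bus=[BusRd]  L1: P0=I P1=I P2=E P3=I  mem[L1]=30
10. P3: load  L0  bus=[-]  L0: P0=S P1=I P2=I P3=O  mem[L0]=50
11. P2: load  L0  bus=[BusRd]  L0: P0=S P1=I P2=S P3=O  mem[L0]=50
12. P0: load  L3  bus=[BusRd]  L3: P0=S P1=I P2=I P3=O  mem[L3]=4
13. P1: load  L1  bus=[BusRd]  L1: P0=I P1=S P2=S P3=I  mem[L1]=30
14. P0: store L3 := 22  bus=[BusUpgr,Flush]  L3: P0=M P1=I P2=I P3=I  mem[L3]=81
15. P0: store L0 := 99  bus=[BusUpgr,Flush]  L0: P0=M P1=I P2=I P3=I  mem[L0]=99
16. P3: load  L3  bus=[BusRd]  L3: P0=O P1=I P2=I P3=S  mem[L3]=81
17. P1: load  L3  bus=[BusRd]  L3: P0=O P1=S P2=I P3=S  mem[L3]=81
18. P0: store L1 := 73  bus=[BusRdX]  L1: P0=M P1=I P2=I P3=I  mem[L1]=30
19. P0: load  L0  bus=[-]  L0: P0=M P1=I P2=I P3=I  mem[L0]=99
20. P2: store L3 := 22  bus=[BusRdX,Flush]  L3: P0=I P1=I P2=M P3=I  mem[L3]=22
21. P0: store L3 := 93  bus=[BusRdX,Flush]  L3: P0=M P1=I P2=I P3=I  mem[L3]=22
22. P3: load  L1  bus=[BusRd]  L1: P0=O P1=I P2=I P3=S  mem[L1]=30

invalidations = 3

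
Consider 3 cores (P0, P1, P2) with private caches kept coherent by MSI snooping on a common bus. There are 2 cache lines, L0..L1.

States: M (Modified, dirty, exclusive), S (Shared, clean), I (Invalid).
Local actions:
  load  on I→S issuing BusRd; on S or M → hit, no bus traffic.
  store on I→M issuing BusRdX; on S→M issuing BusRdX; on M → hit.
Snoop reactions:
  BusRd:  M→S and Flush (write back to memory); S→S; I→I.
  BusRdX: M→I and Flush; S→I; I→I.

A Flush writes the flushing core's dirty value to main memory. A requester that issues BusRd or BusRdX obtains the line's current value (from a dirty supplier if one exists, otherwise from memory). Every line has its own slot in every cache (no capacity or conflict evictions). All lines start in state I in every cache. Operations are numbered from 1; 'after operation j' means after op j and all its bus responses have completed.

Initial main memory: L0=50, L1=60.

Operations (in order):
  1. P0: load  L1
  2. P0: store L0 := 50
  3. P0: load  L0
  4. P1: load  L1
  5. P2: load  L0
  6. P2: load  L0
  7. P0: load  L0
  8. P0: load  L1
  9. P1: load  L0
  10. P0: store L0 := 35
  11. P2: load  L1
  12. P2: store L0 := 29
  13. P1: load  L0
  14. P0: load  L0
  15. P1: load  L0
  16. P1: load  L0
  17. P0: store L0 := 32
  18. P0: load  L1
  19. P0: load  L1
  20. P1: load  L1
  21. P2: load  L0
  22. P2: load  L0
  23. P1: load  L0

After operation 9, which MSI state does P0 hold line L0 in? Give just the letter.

state = S

1. P0: load  L1  bus=[BusRd]  L1: P0=S P1=I P2=I  mem[L1]=60
2. P0: store L0 := 50  bus=[BusRdX]  L0: P0=M P1=I P2=I  mem[L0]=50
3. P0: load  L0  bus=[-]  L0: P0=M P1=I P2=I  mem[L0]=50
4. P1: load  L1  bus=[BusRd]  L1: P0=S P1=S P2=I  mem[L1]=60
5. P2: load  L0  bus=[BusRd,Flush]  L0: P0=S P1=I P2=S  mem[L0]=50
6. P2: load  L0  bus=[-]  L0: P0=S P1=I P2=S  mem[L0]=50
7. P0: load  L0  bus=[-]  L0: P0=S P1=I P2=S  mem[L0]=50
8. P0: load  L1  bus=[-]  L1: P0=S P1=S P2=I  mem[L1]=60
9. P1: load  L0  bus=[BusRd]  L0: P0=S P1=S P2=S  mem[L0]=50
10. P0: store L0 := 35  bus=[BusRdX]  L0: P0=M P1=I P2=I  mem[L0]=50
11. P2: load  L1  bus=[BusRd]  L1: P0=S P1=S P2=S  mem[L1]=60
12. P2: store L0 := 29  bus=[BusRdX,Flush]  L0: P0=I P1=I P2=M  mem[L0]=35
13. P1: load  L0  bus=[BusRd,Flush]  L0: P0=I P1=S P2=S  mem[L0]=29
14. P0: load  L0  bus=[BusRd]  L0: P0=S P1=S P2=S  mem[L0]=29
15. P1: load  L0  bus=[-]  L0: P0=S P1=S P2=S  mem[L0]=29
16. P1: load  L0  bus=[-]  L0: P0=S P1=S P2=S  mem[L0]=29
17. P0: store L0 := 32  bus=[BusRdX]  L0: P0=M P1=I P2=I  mem[L0]=29
18. P0: load  L1  bus=[-]  L1: P0=S P1=S P2=S  mem[L1]=60
19. P0: load  L1  bus=[-]  L1: P0=S P1=S P2=S  mem[L1]=60
20. P1: load  L1  bus=[-]  L1: P0=S P1=S P2=S  mem[L1]=60
21. P2: load  L0  bus=[BusRd,Flush]  L0: P0=S P1=I P2=S  mem[L0]=32
22. P2: load  L0  bus=[-]  L0: P0=S P1=I P2=S  mem[L0]=32
23. P1: load  L0  bus=[BusRd]  L0: P0=S P1=S P2=S  mem[L0]=32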